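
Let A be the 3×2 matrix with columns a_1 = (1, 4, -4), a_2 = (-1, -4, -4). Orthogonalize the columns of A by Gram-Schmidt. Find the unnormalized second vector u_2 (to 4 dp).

e_1 = a_1/‖a_1‖ = (1, 4, -4)/5.7446 = (0.1741, 0.6963, -0.6963).
r_{12} = e_1·a_2 = -0.1741.
u_2 = a_2 + 0.1741·e_1 = (-0.9697, -3.8788, -4.1212).

u_2 = (-0.9697, -3.8788, -4.1212)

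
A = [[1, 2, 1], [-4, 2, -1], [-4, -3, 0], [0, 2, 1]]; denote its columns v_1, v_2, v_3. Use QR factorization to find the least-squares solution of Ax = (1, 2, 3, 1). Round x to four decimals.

x = (-0.7762, 0.0544, 1.2573)

e_1 = v_1/‖v_1‖ = (1, -4, -4, 0)/5.7446 = (0.1741, -0.6963, -0.6963, 0.0000).
r_{12} = e_1·v_2 = 1.0445.
u_2 = v_2 − 1.0445·e_1 = (1.8182, 2.7273, -2.2727, 2.0000).
‖u_2‖ = 4.4620, so e_2 = (0.4075, 0.6112, -0.5094, 0.4482).
r_{13} = e_1·v_3 = 0.8704; r_{23} = e_2·v_3 = 0.2445.
u_3 = v_3 − 0.8704·e_1 − 0.2445·e_2 = (0.7489, -0.5434, 0.7306, 0.8904).
‖u_3‖ = 1.4774, so e_3 = (0.5069, -0.3678, 0.4945, 0.6027).
Qᵀb = (-3.3075, 0.5501, 1.8575).
Back-substitute: x_3 = 1.8575/1.4774 = 1.2573.
x_2 = (0.5501 − 0.2445·1.2573)/4.4620 = 0.0544.
x_1 = (-3.3075 − 1.0445·0.0544 − 0.8704·1.2573)/5.7446 = -0.7762.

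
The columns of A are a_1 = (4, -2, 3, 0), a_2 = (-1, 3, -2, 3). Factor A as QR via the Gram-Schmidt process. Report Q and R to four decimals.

a_1 = (4, -2, 3, 0); ‖a_1‖ = 5.3852, so q_1 = (0.7428, -0.3714, 0.5571, 0.0000).
q_1·a_2 = 0.7428·(-1) + (-0.3714)·3 + 0.5571·(-2) + 0.0000·3 = -2.9711.
u_2 = a_2 + 2.9711·q_1 = (1.2069, 1.8966, -0.3448, 3.0000).
‖u_2‖ = 3.7646, so q_2 = (0.3206, 0.5038, -0.0916, 0.7969).

Q = [[0.7428, 0.3206], [-0.3714, 0.5038], [0.5571, -0.0916], [0.0000, 0.7969]], R = [[5.3852, -2.9711], [0.0000, 3.7646]]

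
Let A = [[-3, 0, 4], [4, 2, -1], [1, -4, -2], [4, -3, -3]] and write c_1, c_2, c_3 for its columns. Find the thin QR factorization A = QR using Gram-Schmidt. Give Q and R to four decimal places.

Q = [[-0.4629, -0.1090, 0.8796], [0.6172, 0.5269, 0.3963], [0.1543, -0.7268, 0.0007], [0.6172, -0.4270, 0.2632]], R = [[6.4807, -1.2344, -4.6291], [0.0000, 5.2418, 1.7715], [0.0000, 0.0000, 2.3309]]

c_1 = (-3, 4, 1, 4); ‖c_1‖ = 6.4807, so q_1 = (-0.4629, 0.6172, 0.1543, 0.6172).
q_1·c_2 = (-0.4629)·0 + 0.6172·2 + 0.1543·(-4) + 0.6172·(-3) = -1.2344.
u_2 = c_2 + 1.2344·q_1 = (-0.5714, 2.7619, -3.8095, -2.2381).
‖u_2‖ = 5.2418, so q_2 = (-0.1090, 0.5269, -0.7268, -0.4270).
q_1·c_3 = (-0.4629)·4 + 0.6172·(-1) + 0.1543·(-2) + 0.6172·(-3) = -4.6291; q_2·c_3 = (-0.1090)·4 + 0.5269·(-1) + (-0.7268)·(-2) + (-0.4270)·(-3) = 1.7715.
u_3 = c_3 + 4.6291·q_1 − 1.7715·q_2 = (2.0503, 0.9237, 0.0017, 0.6135).
‖u_3‖ = 2.3309, so q_3 = (0.8796, 0.3963, 0.0007, 0.2632).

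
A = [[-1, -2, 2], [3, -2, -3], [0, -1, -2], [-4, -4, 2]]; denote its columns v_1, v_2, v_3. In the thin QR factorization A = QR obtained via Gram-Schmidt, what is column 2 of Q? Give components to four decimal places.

v_1 = (-1, 3, 0, -4); ‖v_1‖ = 5.0990, so e_1 = (-0.1961, 0.5883, 0.0000, -0.7845).
e_1·v_2 = (-0.1961)·(-2) + 0.5883·(-2) + 0.0000·(-1) + (-0.7845)·(-4) = 2.3534.
u_2 = v_2 − 2.3534·e_1 = (-1.5385, -3.3846, -1.0000, -2.1538).
‖u_2‖ = 4.4115, so e_2 = (-0.3487, -0.7672, -0.2267, -0.4882).

e_2 = (-0.3487, -0.7672, -0.2267, -0.4882)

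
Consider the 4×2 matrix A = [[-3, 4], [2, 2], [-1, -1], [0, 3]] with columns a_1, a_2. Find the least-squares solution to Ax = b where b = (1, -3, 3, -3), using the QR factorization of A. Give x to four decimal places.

x = (-1.2345, -0.7547)

q_1 = a_1/‖a_1‖ = (-3, 2, -1, 0)/3.7417 = (-0.8018, 0.5345, -0.2673, 0.0000).
r_{12} = q_1·a_2 = -1.8708.
u_2 = a_2 + 1.8708·q_1 = (2.5000, 3.0000, -1.5000, 3.0000).
‖u_2‖ = 5.1478, so q_2 = (0.4856, 0.5828, -0.2914, 0.5828).
Qᵀb = (-3.2071, -3.8851).
Back-substitute: x_2 = -3.8851/5.1478 = -0.7547.
x_1 = (-3.2071 + 1.8708·(-0.7547))/3.7417 = -1.2345.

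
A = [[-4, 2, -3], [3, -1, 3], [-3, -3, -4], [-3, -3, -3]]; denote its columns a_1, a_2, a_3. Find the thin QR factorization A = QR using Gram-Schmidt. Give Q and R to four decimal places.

Q = [[-0.6100, 0.5670, 0.3227], [0.4575, -0.3183, 0.4841], [-0.4575, -0.5372, -0.5476], [-0.4575, -0.5372, 0.6014]], R = [[6.5574, 1.0675, 6.4049], [0.0000, 4.6755, 1.1042], [0.0000, 0.0000, 0.8703]]

e_1 = a_1/‖a_1‖ = (-4, 3, -3, -3)/6.5574 = (-0.6100, 0.4575, -0.4575, -0.4575).
r_{12} = e_1·a_2 = 1.0675.
u_2 = a_2 − 1.0675·e_1 = (2.6512, -1.4884, -2.5116, -2.5116).
‖u_2‖ = 4.6755, so e_2 = (0.5670, -0.3183, -0.5372, -0.5372).
r_{13} = e_1·a_3 = 6.4049; r_{23} = e_2·a_3 = 1.1042.
u_3 = a_3 − 6.4049·e_1 − 1.1042·e_2 = (0.2809, 0.4213, -0.4766, 0.5234).
‖u_3‖ = 0.8703, so e_3 = (0.3227, 0.4841, -0.5476, 0.6014).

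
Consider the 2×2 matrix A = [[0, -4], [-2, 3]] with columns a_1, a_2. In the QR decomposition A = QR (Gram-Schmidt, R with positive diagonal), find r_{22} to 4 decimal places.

a_1 = (0, -2); ‖a_1‖ = 2.0000, so q_1 = (0.0000, -1.0000).
q_1·a_2 = 0.0000·(-4) + (-1.0000)·3 = -3.0000.
u_2 = a_2 + 3.0000·q_1 = (-4.0000, 0.0000).
r_{22} = ‖u_2‖ = 4.0000.

r_{22} = 4.0000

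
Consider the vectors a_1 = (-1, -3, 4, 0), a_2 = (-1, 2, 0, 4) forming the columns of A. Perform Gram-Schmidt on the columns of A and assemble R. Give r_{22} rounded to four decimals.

q_1 = a_1/‖a_1‖ = (-1, -3, 4, 0)/5.0990 = (-0.1961, -0.5883, 0.7845, 0.0000).
r_{12} = q_1·a_2 = -0.9806.
u_2 = a_2 + 0.9806·q_1 = (-1.1923, 1.4231, 0.7692, 4.0000).
r_{22} = ‖u_2‖ = 4.4764.

r_{22} = 4.4764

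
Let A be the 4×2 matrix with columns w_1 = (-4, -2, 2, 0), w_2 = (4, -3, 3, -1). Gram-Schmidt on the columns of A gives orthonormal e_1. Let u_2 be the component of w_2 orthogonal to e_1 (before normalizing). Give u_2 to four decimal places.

w_1 = (-4, -2, 2, 0); ‖w_1‖ = 4.8990, so e_1 = (-0.8165, -0.4082, 0.4082, 0.0000).
e_1·w_2 = (-0.8165)·4 + (-0.4082)·(-3) + 0.4082·3 + 0.0000·(-1) = -0.8165.
u_2 = w_2 + 0.8165·e_1 = (3.3333, -3.3333, 3.3333, -1.0000).

u_2 = (3.3333, -3.3333, 3.3333, -1.0000)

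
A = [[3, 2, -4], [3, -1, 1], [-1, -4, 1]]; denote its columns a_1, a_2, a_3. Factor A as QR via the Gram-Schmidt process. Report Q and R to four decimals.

a_1 = (3, 3, -1); ‖a_1‖ = 4.3589, so q_1 = (0.6882, 0.6882, -0.2294).
q_1·a_2 = 0.6882·2 + 0.6882·(-1) + (-0.2294)·(-4) = 1.6059.
u_2 = a_2 − 1.6059·q_1 = (0.8947, -2.1053, -3.6316).
‖u_2‖ = 4.2920, so q_2 = (0.2085, -0.4905, -0.8461).
q_1·a_3 = 0.6882·(-4) + 0.6882·1 + (-0.2294)·1 = -2.2942; q_2·a_3 = 0.2085·(-4) + (-0.4905)·1 + (-0.8461)·1 = -2.1705.
u_3 = a_3 + 2.2942·q_1 + 2.1705·q_2 = (-1.9686, 1.5143, -1.3629).
‖u_3‖ = 2.8330, so q_3 = (-0.6949, 0.5345, -0.4811).

Q = [[0.6882, 0.2085, -0.6949], [0.6882, -0.4905, 0.5345], [-0.2294, -0.8461, -0.4811]], R = [[4.3589, 1.6059, -2.2942], [0.0000, 4.2920, -2.1705], [0.0000, 0.0000, 2.8330]]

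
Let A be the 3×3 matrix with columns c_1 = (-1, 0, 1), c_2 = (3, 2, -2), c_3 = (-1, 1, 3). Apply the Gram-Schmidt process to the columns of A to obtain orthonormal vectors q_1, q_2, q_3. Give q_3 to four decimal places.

q_3 = (0.6667, -0.3333, 0.6667)

c_1 = (-1, 0, 1); ‖c_1‖ = 1.4142, so q_1 = (-0.7071, 0.0000, 0.7071).
q_1·c_2 = (-0.7071)·3 + 0.0000·2 + 0.7071·(-2) = -3.5355.
u_2 = c_2 + 3.5355·q_1 = (0.5000, 2.0000, 0.5000).
‖u_2‖ = 2.1213, so q_2 = (0.2357, 0.9428, 0.2357).
q_1·c_3 = (-0.7071)·(-1) + 0.0000·1 + 0.7071·3 = 2.8284; q_2·c_3 = 0.2357·(-1) + 0.9428·1 + 0.2357·3 = 1.4142.
u_3 = c_3 − 2.8284·q_1 − 1.4142·q_2 = (0.6667, -0.3333, 0.6667).
‖u_3‖ = 1.0000, so q_3 = (0.6667, -0.3333, 0.6667).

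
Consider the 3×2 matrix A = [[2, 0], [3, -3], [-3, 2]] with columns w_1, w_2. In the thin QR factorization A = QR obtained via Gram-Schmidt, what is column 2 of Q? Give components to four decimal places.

q_2 = (0.8189, -0.5732, -0.0273)

q_1 = w_1/‖w_1‖ = (2, 3, -3)/4.6904 = (0.4264, 0.6396, -0.6396).
r_{12} = q_1·w_2 = -3.1980.
u_2 = w_2 + 3.1980·q_1 = (1.3636, -0.9545, -0.0455).
‖u_2‖ = 1.6652, so q_2 = (0.8189, -0.5732, -0.0273).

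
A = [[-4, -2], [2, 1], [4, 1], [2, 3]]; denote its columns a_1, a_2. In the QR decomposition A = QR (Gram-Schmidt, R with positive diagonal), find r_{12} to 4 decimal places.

r_{12} = 3.1623

q_1 = a_1/‖a_1‖ = (-4, 2, 4, 2)/6.3246 = (-0.6325, 0.3162, 0.6325, 0.3162).
r_{12} = q_1·a_2 = 3.1623.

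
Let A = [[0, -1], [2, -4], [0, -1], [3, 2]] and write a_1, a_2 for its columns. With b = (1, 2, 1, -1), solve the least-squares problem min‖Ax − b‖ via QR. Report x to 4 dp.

x = (-0.0071, -0.5461)

e_1 = a_1/‖a_1‖ = (0, 2, 0, 3)/3.6056 = (0.0000, 0.5547, 0.0000, 0.8321).
r_{12} = e_1·a_2 = -0.5547.
u_2 = a_2 + 0.5547·e_1 = (-1.0000, -3.6923, -1.0000, 2.4615).
‖u_2‖ = 4.6575, so e_2 = (-0.2147, -0.7928, -0.2147, 0.5285).
Qᵀb = (0.2774, -2.5435).
Back-substitute: x_2 = -2.5435/4.6575 = -0.5461.
x_1 = (0.2774 + 0.5547·(-0.5461))/3.6056 = -0.0071.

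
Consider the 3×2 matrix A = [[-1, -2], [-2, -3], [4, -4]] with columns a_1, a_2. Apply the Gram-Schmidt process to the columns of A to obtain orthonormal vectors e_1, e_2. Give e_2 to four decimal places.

e_2 = (-0.4674, -0.7384, -0.4861)

e_1 = a_1/‖a_1‖ = (-1, -2, 4)/4.5826 = (-0.2182, -0.4364, 0.8729).
r_{12} = e_1·a_2 = -1.7457.
u_2 = a_2 + 1.7457·e_1 = (-2.3810, -3.7619, -2.4762).
‖u_2‖ = 5.0943, so e_2 = (-0.4674, -0.7384, -0.4861).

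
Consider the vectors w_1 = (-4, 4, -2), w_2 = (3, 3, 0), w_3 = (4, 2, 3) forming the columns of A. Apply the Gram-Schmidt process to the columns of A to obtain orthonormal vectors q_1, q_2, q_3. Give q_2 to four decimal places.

q_2 = (0.7071, 0.7071, 0.0000)

w_1 = (-4, 4, -2); ‖w_1‖ = 6.0000, so q_1 = (-0.6667, 0.6667, -0.3333).
q_1·w_2 = (-0.6667)·3 + 0.6667·3 + (-0.3333)·0 = 0.0000.
u_2 = w_2 + 0.0000·q_1 = (3.0000, 3.0000, 0.0000).
‖u_2‖ = 4.2426, so q_2 = (0.7071, 0.7071, 0.0000).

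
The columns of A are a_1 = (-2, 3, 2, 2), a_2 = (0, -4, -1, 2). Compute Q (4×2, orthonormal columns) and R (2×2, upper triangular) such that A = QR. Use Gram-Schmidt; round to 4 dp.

q_1 = a_1/‖a_1‖ = (-2, 3, 2, 2)/4.5826 = (-0.4364, 0.6547, 0.4364, 0.4364).
r_{12} = q_1·a_2 = -2.1822.
u_2 = a_2 + 2.1822·q_1 = (-0.9524, -2.5714, -0.0476, 2.9524).
‖u_2‖ = 4.0297, so q_2 = (-0.2363, -0.6381, -0.0118, 0.7327).

Q = [[-0.4364, -0.2363], [0.6547, -0.6381], [0.4364, -0.0118], [0.4364, 0.7327]], R = [[4.5826, -2.1822], [0.0000, 4.0297]]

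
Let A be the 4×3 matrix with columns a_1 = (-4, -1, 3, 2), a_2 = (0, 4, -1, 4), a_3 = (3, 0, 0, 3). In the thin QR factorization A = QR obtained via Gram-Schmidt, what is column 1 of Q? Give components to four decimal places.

e_1 = (-0.7303, -0.1826, 0.5477, 0.3651)

a_1 = (-4, -1, 3, 2); ‖a_1‖ = 5.4772, so e_1 = (-0.7303, -0.1826, 0.5477, 0.3651).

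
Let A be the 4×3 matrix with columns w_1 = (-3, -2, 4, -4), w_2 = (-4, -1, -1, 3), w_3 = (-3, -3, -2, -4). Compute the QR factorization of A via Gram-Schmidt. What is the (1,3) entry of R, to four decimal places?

w_1 = (-3, -2, 4, -4); ‖w_1‖ = 6.7082, so e_1 = (-0.4472, -0.2981, 0.5963, -0.5963).
r_{13} = e_1·w_3 = 3.4286.

r_{13} = 3.4286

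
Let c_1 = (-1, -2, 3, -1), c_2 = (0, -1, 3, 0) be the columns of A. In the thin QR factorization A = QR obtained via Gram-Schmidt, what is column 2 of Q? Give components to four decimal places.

q_2 = (0.5274, 0.3356, 0.5754, 0.5274)

c_1 = (-1, -2, 3, -1); ‖c_1‖ = 3.8730, so q_1 = (-0.2582, -0.5164, 0.7746, -0.2582).
q_1·c_2 = (-0.2582)·0 + (-0.5164)·(-1) + 0.7746·3 + (-0.2582)·0 = 2.8402.
u_2 = c_2 − 2.8402·q_1 = (0.7333, 0.4667, 0.8000, 0.7333).
‖u_2‖ = 1.3904, so q_2 = (0.5274, 0.3356, 0.5754, 0.5274).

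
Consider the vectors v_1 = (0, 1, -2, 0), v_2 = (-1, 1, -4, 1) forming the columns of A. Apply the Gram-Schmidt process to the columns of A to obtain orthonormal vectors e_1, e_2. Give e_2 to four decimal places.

e_1 = v_1/‖v_1‖ = (0, 1, -2, 0)/2.2361 = (0.0000, 0.4472, -0.8944, 0.0000).
r_{12} = e_1·v_2 = 4.0249.
u_2 = v_2 − 4.0249·e_1 = (-1.0000, -0.8000, -0.4000, 1.0000).
‖u_2‖ = 1.6733, so e_2 = (-0.5976, -0.4781, -0.2390, 0.5976).

e_2 = (-0.5976, -0.4781, -0.2390, 0.5976)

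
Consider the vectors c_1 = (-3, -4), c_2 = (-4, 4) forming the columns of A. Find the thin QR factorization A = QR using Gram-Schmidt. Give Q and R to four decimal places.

e_1 = c_1/‖c_1‖ = (-3, -4)/5.0000 = (-0.6000, -0.8000).
r_{12} = e_1·c_2 = -0.8000.
u_2 = c_2 + 0.8000·e_1 = (-4.4800, 3.3600).
‖u_2‖ = 5.6000, so e_2 = (-0.8000, 0.6000).

Q = [[-0.6000, -0.8000], [-0.8000, 0.6000]], R = [[5.0000, -0.8000], [0.0000, 5.6000]]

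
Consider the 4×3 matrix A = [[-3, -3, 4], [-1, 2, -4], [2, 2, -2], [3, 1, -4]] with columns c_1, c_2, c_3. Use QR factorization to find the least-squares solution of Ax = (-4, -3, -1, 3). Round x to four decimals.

c_1 = (-3, -1, 2, 3); ‖c_1‖ = 4.7958, so e_1 = (-0.6255, -0.2085, 0.4170, 0.6255).
e_1·c_2 = (-0.6255)·(-3) + (-0.2085)·2 + 0.4170·2 + 0.6255·1 = 2.9192.
u_2 = c_2 − 2.9192·e_1 = (-1.1739, 2.6087, 0.7826, -0.8261).
‖u_2‖ = 3.0787, so e_2 = (-0.3813, 0.8473, 0.2542, -0.2683).
e_1·c_3 = (-0.6255)·4 + (-0.2085)·(-4) + 0.4170·(-2) + 0.6255·(-4) = -5.0043; e_2·c_3 = (-0.3813)·4 + 0.8473·(-4) + 0.2542·(-2) + (-0.2683)·(-4) = -4.3497.
u_3 = c_3 + 5.0043·e_1 + 4.3497·e_2 = (-0.7890, -1.3578, 1.1927, -2.0367).
‖u_3‖ = 2.8349, so e_3 = (-0.2783, -0.4790, 0.4207, -0.7184).
Qᵀb = (4.5873, -2.0760, -0.0259).
Back-substitute: x_3 = -0.0259/2.8349 = -0.0091.
x_2 = (-2.0760 + 4.3497·(-0.0091))/3.0787 = -0.6872.
x_1 = (4.5873 − 2.9192·(-0.6872) + 5.0043·(-0.0091))/4.7958 = 1.3653.

x = (1.3653, -0.6872, -0.0091)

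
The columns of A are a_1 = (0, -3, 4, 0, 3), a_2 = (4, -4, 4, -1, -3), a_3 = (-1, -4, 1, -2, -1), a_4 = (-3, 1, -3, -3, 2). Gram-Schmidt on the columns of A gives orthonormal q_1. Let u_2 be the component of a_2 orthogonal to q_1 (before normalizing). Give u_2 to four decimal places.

u_2 = (4.0000, -2.3235, 1.7647, -1.0000, -4.6765)

a_1 = (0, -3, 4, 0, 3); ‖a_1‖ = 5.8310, so q_1 = (0.0000, -0.5145, 0.6860, 0.0000, 0.5145).
q_1·a_2 = 0.0000·4 + (-0.5145)·(-4) + 0.6860·4 + 0.0000·(-1) + 0.5145·(-3) = 3.2585.
u_2 = a_2 − 3.2585·q_1 = (4.0000, -2.3235, 1.7647, -1.0000, -4.6765).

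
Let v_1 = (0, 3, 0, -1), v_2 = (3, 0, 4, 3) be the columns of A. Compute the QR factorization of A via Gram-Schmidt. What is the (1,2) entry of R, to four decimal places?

v_1 = (0, 3, 0, -1); ‖v_1‖ = 3.1623, so q_1 = (0.0000, 0.9487, 0.0000, -0.3162).
r_{12} = q_1·v_2 = -0.9487.

r_{12} = -0.9487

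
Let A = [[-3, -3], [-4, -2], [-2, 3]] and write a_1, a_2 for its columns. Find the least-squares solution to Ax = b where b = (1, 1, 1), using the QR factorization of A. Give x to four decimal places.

x = (-0.3404, 0.0793)

a_1 = (-3, -4, -2); ‖a_1‖ = 5.3852, so e_1 = (-0.5571, -0.7428, -0.3714).
e_1·a_2 = (-0.5571)·(-3) + (-0.7428)·(-2) + (-0.3714)·3 = 2.0426.
u_2 = a_2 − 2.0426·e_1 = (-1.8621, -0.4828, 3.7586).
‖u_2‖ = 4.2223, so e_2 = (-0.4410, -0.1143, 0.8902).
Qᵀb = (-1.6713, 0.3348).
Back-substitute: x_2 = 0.3348/4.2223 = 0.0793.
x_1 = (-1.6713 − 2.0426·0.0793)/5.3852 = -0.3404.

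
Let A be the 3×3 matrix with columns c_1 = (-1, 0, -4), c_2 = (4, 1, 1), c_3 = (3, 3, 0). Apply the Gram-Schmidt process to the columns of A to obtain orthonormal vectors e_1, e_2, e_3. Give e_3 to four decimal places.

e_3 = (-0.2571, 0.9642, 0.0643)

c_1 = (-1, 0, -4); ‖c_1‖ = 4.1231, so e_1 = (-0.2425, 0.0000, -0.9701).
e_1·c_2 = (-0.2425)·4 + 0.0000·1 + (-0.9701)·1 = -1.9403.
u_2 = c_2 + 1.9403·e_1 = (3.5294, 1.0000, -0.8824).
‖u_2‖ = 3.7730, so e_2 = (0.9354, 0.2650, -0.2339).
e_1·c_3 = (-0.2425)·3 + 0.0000·3 + (-0.9701)·0 = -0.7276; e_2·c_3 = 0.9354·3 + 0.2650·3 + (-0.2339)·0 = 3.6015.
u_3 = c_3 + 0.7276·e_1 − 3.6015·e_2 = (-0.5455, 2.0455, 0.1364).
‖u_3‖ = 2.1213, so e_3 = (-0.2571, 0.9642, 0.0643).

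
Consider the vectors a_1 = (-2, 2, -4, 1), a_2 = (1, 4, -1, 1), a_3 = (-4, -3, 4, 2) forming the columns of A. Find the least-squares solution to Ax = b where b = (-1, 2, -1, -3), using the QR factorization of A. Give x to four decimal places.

a_1 = (-2, 2, -4, 1); ‖a_1‖ = 5.0000, so q_1 = (-0.4000, 0.4000, -0.8000, 0.2000).
q_1·a_2 = (-0.4000)·1 + 0.4000·4 + (-0.8000)·(-1) + 0.2000·1 = 2.2000.
u_2 = a_2 − 2.2000·q_1 = (1.8800, 3.1200, 0.7600, 0.5600).
‖u_2‖ = 3.7630, so q_2 = (0.4996, 0.8291, 0.2020, 0.1488).
q_1·a_3 = (-0.4000)·(-4) + 0.4000·(-3) + (-0.8000)·4 + 0.2000·2 = -2.4000; q_2·a_3 = 0.4996·(-4) + 0.8291·(-3) + 0.2020·4 + 0.1488·2 = -3.3803.
u_3 = a_3 + 2.4000·q_1 + 3.3803·q_2 = (-3.2712, 0.7627, 2.7627, 2.9831).
‖u_3‖ = 5.2739, so q_3 = (-0.6203, 0.1446, 0.5239, 0.5656).
Qᵀb = (1.4000, 0.5102, -1.3112).
Back-substitute: x_3 = -1.3112/5.2739 = -0.2486.
x_2 = (0.5102 + 3.3803·(-0.2486))/3.7630 = -0.0878.
x_1 = (1.4000 − 2.2000·(-0.0878) + 2.4000·(-0.2486))/5.0000 = 0.1993.

x = (0.1993, -0.0878, -0.2486)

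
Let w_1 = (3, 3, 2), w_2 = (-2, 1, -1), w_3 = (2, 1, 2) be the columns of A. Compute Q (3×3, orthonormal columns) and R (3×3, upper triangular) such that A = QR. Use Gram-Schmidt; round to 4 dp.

w_1 = (3, 3, 2); ‖w_1‖ = 4.6904, so q_1 = (0.6396, 0.6396, 0.4264).
q_1·w_2 = 0.6396·(-2) + 0.6396·1 + 0.4264·(-1) = -1.0660.
u_2 = w_2 + 1.0660·q_1 = (-1.3182, 1.6818, -0.5455).
‖u_2‖ = 2.2054, so q_2 = (-0.5977, 0.7626, -0.2473).
q_1·w_3 = 0.6396·2 + 0.6396·1 + 0.4264·2 = 2.7716; q_2·w_3 = (-0.5977)·2 + 0.7626·1 + (-0.2473)·2 = -0.9275.
u_3 = w_3 − 2.7716·q_1 + 0.9275·q_2 = (-0.3271, -0.0654, 0.5888).
‖u_3‖ = 0.6767, so q_3 = (-0.4834, -0.0967, 0.8701).

Q = [[0.6396, -0.5977, -0.4834], [0.6396, 0.7626, -0.0967], [0.4264, -0.2473, 0.8701]], R = [[4.6904, -1.0660, 2.7716], [0.0000, 2.2054, -0.9275], [0.0000, 0.0000, 0.6767]]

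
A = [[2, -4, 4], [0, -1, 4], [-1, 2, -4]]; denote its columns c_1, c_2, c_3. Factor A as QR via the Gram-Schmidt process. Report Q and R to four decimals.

e_1 = c_1/‖c_1‖ = (2, 0, -1)/2.2361 = (0.8944, 0.0000, -0.4472).
r_{12} = e_1·c_2 = -4.4721.
u_2 = c_2 + 4.4721·e_1 = (0.0000, -1.0000, 0.0000).
‖u_2‖ = 1.0000, so e_2 = (0.0000, -1.0000, 0.0000).
r_{13} = e_1·c_3 = 5.3666; r_{23} = e_2·c_3 = -4.0000.
u_3 = c_3 − 5.3666·e_1 + 4.0000·e_2 = (-0.8000, 0.0000, -1.6000).
‖u_3‖ = 1.7889, so e_3 = (-0.4472, 0.0000, -0.8944).

Q = [[0.8944, 0.0000, -0.4472], [0.0000, -1.0000, 0.0000], [-0.4472, 0.0000, -0.8944]], R = [[2.2361, -4.4721, 5.3666], [0.0000, 1.0000, -4.0000], [0.0000, 0.0000, 1.7889]]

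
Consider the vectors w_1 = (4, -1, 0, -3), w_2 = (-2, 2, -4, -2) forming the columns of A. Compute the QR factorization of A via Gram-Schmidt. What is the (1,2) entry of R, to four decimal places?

r_{12} = -0.7845

w_1 = (4, -1, 0, -3); ‖w_1‖ = 5.0990, so q_1 = (0.7845, -0.1961, 0.0000, -0.5883).
r_{12} = q_1·w_2 = -0.7845.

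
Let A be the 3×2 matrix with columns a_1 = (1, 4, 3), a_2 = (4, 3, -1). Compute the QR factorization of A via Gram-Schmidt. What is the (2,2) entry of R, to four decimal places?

r_{22} = 4.4159

e_1 = a_1/‖a_1‖ = (1, 4, 3)/5.0990 = (0.1961, 0.7845, 0.5883).
r_{12} = e_1·a_2 = 2.5495.
u_2 = a_2 − 2.5495·e_1 = (3.5000, 1.0000, -2.5000).
r_{22} = ‖u_2‖ = 4.4159.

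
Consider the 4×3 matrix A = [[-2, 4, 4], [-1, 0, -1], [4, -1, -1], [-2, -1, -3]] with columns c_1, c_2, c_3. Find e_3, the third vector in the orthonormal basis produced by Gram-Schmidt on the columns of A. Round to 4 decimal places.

c_1 = (-2, -1, 4, -2); ‖c_1‖ = 5.0000, so e_1 = (-0.4000, -0.2000, 0.8000, -0.4000).
e_1·c_2 = (-0.4000)·4 + (-0.2000)·0 + 0.8000·(-1) + (-0.4000)·(-1) = -2.0000.
u_2 = c_2 + 2.0000·e_1 = (3.2000, -0.4000, 0.6000, -1.8000).
‖u_2‖ = 3.7417, so e_2 = (0.8552, -0.1069, 0.1604, -0.4811).
e_1·c_3 = (-0.4000)·4 + (-0.2000)·(-1) + 0.8000·(-1) + (-0.4000)·(-3) = -1.0000; e_2·c_3 = 0.8552·4 + (-0.1069)·(-1) + 0.1604·(-1) + (-0.4811)·(-3) = 4.8107.
u_3 = c_3 + 1.0000·e_1 − 4.8107·e_2 = (-0.5143, -0.6857, -0.9714, -1.0857).
‖u_3‖ = 1.6903, so e_3 = (-0.3043, -0.4057, -0.5747, -0.6423).

e_3 = (-0.3043, -0.4057, -0.5747, -0.6423)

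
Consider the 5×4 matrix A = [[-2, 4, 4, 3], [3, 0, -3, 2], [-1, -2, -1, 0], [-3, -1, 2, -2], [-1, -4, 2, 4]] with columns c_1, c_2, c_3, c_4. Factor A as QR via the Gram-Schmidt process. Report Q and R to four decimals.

c_1 = (-2, 3, -1, -3, -1); ‖c_1‖ = 4.8990, so e_1 = (-0.4082, 0.6124, -0.2041, -0.6124, -0.2041).
e_1·c_2 = (-0.4082)·4 + 0.6124·0 + (-0.2041)·(-2) + (-0.6124)·(-1) + (-0.2041)·(-4) = 0.2041.
u_2 = c_2 − 0.2041·e_1 = (4.0833, -0.1250, -1.9583, -0.8750, -3.9583).
‖u_2‖ = 6.0793, so e_2 = (0.6717, -0.0206, -0.3221, -0.1439, -0.6511).
e_1·c_3 = (-0.4082)·4 + 0.6124·(-3) + (-0.2041)·(-1) + (-0.6124)·2 + (-0.2041)·2 = -4.8990; e_2·c_3 = 0.6717·4 + (-0.0206)·(-3) + (-0.3221)·(-1) + (-0.1439)·2 + (-0.6511)·2 = 1.4804.
u_3 = c_3 + 4.8990·e_1 − 1.4804·e_2 = (1.0056, 0.0304, -1.5231, -0.7869, 1.9639).
‖u_3‖ = 2.7943, so e_3 = (0.3599, 0.0109, -0.5451, -0.2816, 0.7028).
e_1·c_4 = (-0.4082)·3 + 0.6124·2 + (-0.2041)·0 + (-0.6124)·(-2) + (-0.2041)·4 = 0.4082; e_2·c_4 = 0.6717·3 + (-0.0206)·2 + (-0.3221)·0 + (-0.1439)·(-2) + (-0.6511)·4 = -0.3427; e_3·c_4 = 0.3599·3 + 0.0109·2 + (-0.5451)·0 + (-0.2816)·(-2) + 0.7028·4 = 4.4759.
u_4 = c_4 − 0.4082·e_1 + 0.3427·e_2 − 4.4759·e_3 = (1.7860, 1.6942, 2.4126, -0.5388, 0.7144).
‖u_4‖ = 3.5611, so e_4 = (0.5015, 0.4757, 0.6775, -0.1513, 0.2006).

Q = [[-0.4082, 0.6717, 0.3599, 0.5015], [0.6124, -0.0206, 0.0109, 0.4757], [-0.2041, -0.3221, -0.5451, 0.6775], [-0.6124, -0.1439, -0.2816, -0.1513], [-0.2041, -0.6511, 0.7028, 0.2006]], R = [[4.8990, 0.2041, -4.8990, 0.4082], [0.0000, 6.0793, 1.4804, -0.3427], [0.0000, 0.0000, 2.7943, 4.4759], [0.0000, 0.0000, 0.0000, 3.5611]]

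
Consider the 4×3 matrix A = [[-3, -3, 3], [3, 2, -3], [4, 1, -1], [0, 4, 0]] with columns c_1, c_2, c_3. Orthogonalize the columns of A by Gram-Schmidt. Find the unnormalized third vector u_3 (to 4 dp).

u_3 = (0.8058, -0.9970, 1.3520, 0.7648)

q_1 = c_1/‖c_1‖ = (-3, 3, 4, 0)/5.8310 = (-0.5145, 0.5145, 0.6860, 0.0000).
r_{12} = q_1·c_2 = 3.2585.
u_2 = c_2 − 3.2585·q_1 = (-1.3235, 0.3235, -1.2353, 4.0000).
‖u_2‖ = 4.4025, so q_2 = (-0.3006, 0.0735, -0.2806, 0.9086).
r_{13} = q_1·c_3 = -3.7730; r_{23} = q_2·c_3 = -0.8418.
u_3 = c_3 + 3.7730·q_1 + 0.8418·q_2 = (0.8058, -0.9970, 1.3520, 0.7648).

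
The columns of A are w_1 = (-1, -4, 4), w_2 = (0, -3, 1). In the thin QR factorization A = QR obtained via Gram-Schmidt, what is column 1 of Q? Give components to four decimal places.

w_1 = (-1, -4, 4); ‖w_1‖ = 5.7446, so e_1 = (-0.1741, -0.6963, 0.6963).

e_1 = (-0.1741, -0.6963, 0.6963)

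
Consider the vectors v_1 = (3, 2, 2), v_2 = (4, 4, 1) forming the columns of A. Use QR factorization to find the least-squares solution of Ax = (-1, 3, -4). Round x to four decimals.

v_1 = (3, 2, 2); ‖v_1‖ = 4.1231, so e_1 = (0.7276, 0.4851, 0.4851).
e_1·v_2 = 0.7276·4 + 0.4851·4 + 0.4851·1 = 5.3358.
u_2 = v_2 − 5.3358·e_1 = (0.1176, 1.4118, -1.5882).
‖u_2‖ = 2.1282, so e_2 = (0.0553, 0.6633, -0.7463).
Qᵀb = (-1.2127, 4.9198).
Back-substitute: x_2 = 4.9198/2.1282 = 2.3117.
x_1 = (-1.2127 − 5.3358·2.3117)/4.1231 = -3.2857.

x = (-3.2857, 2.3117)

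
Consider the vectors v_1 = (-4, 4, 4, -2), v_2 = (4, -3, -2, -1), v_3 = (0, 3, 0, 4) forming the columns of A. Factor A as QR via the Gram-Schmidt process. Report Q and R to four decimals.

Q = [[-0.5547, 0.4968, 0.6564], [0.5547, -0.1380, 0.6624], [0.5547, 0.2208, 0.1566], [-0.2774, -0.8279, 0.3252]], R = [[7.2111, -4.7150, 0.5547], [0.0000, 2.7873, -3.7256], [0.0000, 0.0000, 3.2881]]

e_1 = v_1/‖v_1‖ = (-4, 4, 4, -2)/7.2111 = (-0.5547, 0.5547, 0.5547, -0.2774).
r_{12} = e_1·v_2 = -4.7150.
u_2 = v_2 + 4.7150·e_1 = (1.3846, -0.3846, 0.6154, -2.3077).
‖u_2‖ = 2.7873, so e_2 = (0.4968, -0.1380, 0.2208, -0.8279).
r_{13} = e_1·v_3 = 0.5547; r_{23} = e_2·v_3 = -3.7256.
u_3 = v_3 − 0.5547·e_1 + 3.7256·e_2 = (2.1584, 2.1782, 0.5149, 1.0693).
‖u_3‖ = 3.2881, so e_3 = (0.6564, 0.6624, 0.1566, 0.3252).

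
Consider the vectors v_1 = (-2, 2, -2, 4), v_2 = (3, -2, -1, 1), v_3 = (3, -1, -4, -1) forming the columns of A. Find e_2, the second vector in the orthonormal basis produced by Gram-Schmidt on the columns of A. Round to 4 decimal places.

e_2 = (0.7146, -0.4513, -0.3385, 0.4137)

v_1 = (-2, 2, -2, 4); ‖v_1‖ = 5.2915, so e_1 = (-0.3780, 0.3780, -0.3780, 0.7559).
e_1·v_2 = (-0.3780)·3 + 0.3780·(-2) + (-0.3780)·(-1) + 0.7559·1 = -0.7559.
u_2 = v_2 + 0.7559·e_1 = (2.7143, -1.7143, -1.2857, 1.5714).
‖u_2‖ = 3.7985, so e_2 = (0.7146, -0.4513, -0.3385, 0.4137).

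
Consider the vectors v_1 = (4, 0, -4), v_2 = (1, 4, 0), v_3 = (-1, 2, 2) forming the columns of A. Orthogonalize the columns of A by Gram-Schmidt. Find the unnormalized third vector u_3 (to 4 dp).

u_3 = (0.2424, -0.0606, 0.2424)

v_1 = (4, 0, -4); ‖v_1‖ = 5.6569, so q_1 = (0.7071, 0.0000, -0.7071).
q_1·v_2 = 0.7071·1 + 0.0000·4 + (-0.7071)·0 = 0.7071.
u_2 = v_2 − 0.7071·q_1 = (0.5000, 4.0000, 0.5000).
‖u_2‖ = 4.0620, so q_2 = (0.1231, 0.9847, 0.1231).
q_1·v_3 = 0.7071·(-1) + 0.0000·2 + (-0.7071)·2 = -2.1213; q_2·v_3 = 0.1231·(-1) + 0.9847·2 + 0.1231·2 = 2.0926.
u_3 = v_3 + 2.1213·q_1 − 2.0926·q_2 = (0.2424, -0.0606, 0.2424).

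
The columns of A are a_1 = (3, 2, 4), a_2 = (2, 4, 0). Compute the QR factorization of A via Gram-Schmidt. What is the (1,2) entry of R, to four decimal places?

a_1 = (3, 2, 4); ‖a_1‖ = 5.3852, so e_1 = (0.5571, 0.3714, 0.7428).
r_{12} = e_1·a_2 = 2.5997.

r_{12} = 2.5997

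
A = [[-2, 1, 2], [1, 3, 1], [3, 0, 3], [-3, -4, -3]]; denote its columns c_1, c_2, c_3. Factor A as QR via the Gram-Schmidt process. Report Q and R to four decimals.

Q = [[-0.4170, 0.4933, 0.7634], [0.2085, 0.5638, -0.2504], [0.6255, -0.3926, 0.5954], [-0.6255, -0.5336, 0.0031]], R = [[4.7958, 2.7107, 3.1277], [0.0000, 4.3188, 1.9732], [0.0000, 0.0000, 3.0535]]

e_1 = c_1/‖c_1‖ = (-2, 1, 3, -3)/4.7958 = (-0.4170, 0.2085, 0.6255, -0.6255).
r_{12} = e_1·c_2 = 2.7107.
u_2 = c_2 − 2.7107·e_1 = (2.1304, 2.4348, -1.6957, -2.3043).
‖u_2‖ = 4.3188, so e_2 = (0.4933, 0.5638, -0.3926, -0.5336).
r_{13} = e_1·c_3 = 3.1277; r_{23} = e_2·c_3 = 1.9732.
u_3 = c_3 − 3.1277·e_1 − 1.9732·e_2 = (2.3310, -0.7646, 1.8182, 0.0093).
‖u_3‖ = 3.0535, so e_3 = (0.7634, -0.2504, 0.5954, 0.0031).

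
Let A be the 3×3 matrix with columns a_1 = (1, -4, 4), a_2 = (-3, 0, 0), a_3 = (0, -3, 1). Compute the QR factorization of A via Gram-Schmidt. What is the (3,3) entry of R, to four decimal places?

q_1 = a_1/‖a_1‖ = (1, -4, 4)/5.7446 = (0.1741, -0.6963, 0.6963).
r_{12} = q_1·a_2 = -0.5222.
u_2 = a_2 + 0.5222·q_1 = (-2.9091, -0.3636, 0.3636).
‖u_2‖ = 2.9542, so q_2 = (-0.9847, -0.1231, 0.1231).
r_{13} = q_1·a_3 = 2.7852; r_{23} = q_2·a_3 = 0.4924.
u_3 = a_3 − 2.7852·q_1 − 0.4924·q_2 = (0.0000, -1.0000, -1.0000).
r_{33} = ‖u_3‖ = 1.4142.

r_{33} = 1.4142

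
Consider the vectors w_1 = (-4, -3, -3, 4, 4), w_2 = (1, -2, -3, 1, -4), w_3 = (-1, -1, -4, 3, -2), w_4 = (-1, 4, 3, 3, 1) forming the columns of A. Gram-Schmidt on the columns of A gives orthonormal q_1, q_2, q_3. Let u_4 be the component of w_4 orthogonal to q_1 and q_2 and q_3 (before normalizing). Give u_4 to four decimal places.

q_1 = w_1/‖w_1‖ = (-4, -3, -3, 4, 4)/8.1240 = (-0.4924, -0.3693, -0.3693, 0.4924, 0.4924).
r_{12} = q_1·w_2 = -0.1231.
u_2 = w_2 + 0.1231·q_1 = (0.9394, -2.0455, -3.0455, 1.0606, -3.9394).
‖u_2‖ = 5.5664, so q_2 = (0.1688, -0.3675, -0.5471, 0.1905, -0.7077).
r_{13} = q_1·w_3 = 2.8311; r_{23} = q_2·w_3 = 4.3742.
u_3 = w_3 − 2.8311·q_1 − 4.3742·q_2 = (-0.3443, 1.6528, -0.5614, 0.7726, -0.2983).
‖u_3‖ = 1.9625, so q_3 = (-0.1754, 0.8422, -0.2861, 0.3937, -0.1520).
r_{14} = q_1·w_4 = -0.1231; r_{24} = q_2·w_4 = -3.4161; r_{34} = q_3·w_4 = 3.7152.
u_4 = w_4 + 0.1231·q_1 + 3.4161·q_2 − 3.7152·q_3 = (0.1676, -0.4297, 2.1483, 2.2489, -0.7923).

u_4 = (0.1676, -0.4297, 2.1483, 2.2489, -0.7923)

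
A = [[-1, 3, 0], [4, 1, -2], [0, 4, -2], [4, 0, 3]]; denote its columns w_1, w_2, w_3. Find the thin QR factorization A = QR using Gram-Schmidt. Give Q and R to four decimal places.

Q = [[-0.1741, 0.5946, 0.3673], [0.6963, 0.1724, -0.6042], [0.0000, 0.7849, -0.1244], [0.6963, -0.0238, 0.6961]], R = [[5.7446, 0.1741, 0.6963], [0.0000, 5.0960, -1.9861], [0.0000, 0.0000, 3.5455]]

w_1 = (-1, 4, 0, 4); ‖w_1‖ = 5.7446, so e_1 = (-0.1741, 0.6963, 0.0000, 0.6963).
e_1·w_2 = (-0.1741)·3 + 0.6963·1 + 0.0000·4 + 0.6963·0 = 0.1741.
u_2 = w_2 − 0.1741·e_1 = (3.0303, 0.8788, 4.0000, -0.1212).
‖u_2‖ = 5.0960, so e_2 = (0.5946, 0.1724, 0.7849, -0.0238).
e_1·w_3 = (-0.1741)·0 + 0.6963·(-2) + 0.0000·(-2) + 0.6963·3 = 0.6963; e_2·w_3 = 0.5946·0 + 0.1724·(-2) + 0.7849·(-2) + (-0.0238)·3 = -1.9861.
u_3 = w_3 − 0.6963·e_1 + 1.9861·e_2 = (1.3022, -2.1424, -0.4411, 2.4679).
‖u_3‖ = 3.5455, so e_3 = (0.3673, -0.6042, -0.1244, 0.6961).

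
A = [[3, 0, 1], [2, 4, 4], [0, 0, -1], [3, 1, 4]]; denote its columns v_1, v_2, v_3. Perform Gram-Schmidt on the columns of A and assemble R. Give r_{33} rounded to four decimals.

r_{33} = 1.9162

e_1 = v_1/‖v_1‖ = (3, 2, 0, 3)/4.6904 = (0.6396, 0.4264, 0.0000, 0.6396).
r_{12} = e_1·v_2 = 2.3452.
u_2 = v_2 − 2.3452·e_1 = (-1.5000, 3.0000, 0.0000, -0.5000).
‖u_2‖ = 3.3912, so e_2 = (-0.4423, 0.8847, 0.0000, -0.1474).
r_{13} = e_1·v_3 = 4.9036; r_{23} = e_2·v_3 = 2.5065.
u_3 = v_3 − 4.9036·e_1 − 2.5065·e_2 = (-1.0277, -0.3083, -1.0000, 1.2332).
r_{33} = ‖u_3‖ = 1.9162.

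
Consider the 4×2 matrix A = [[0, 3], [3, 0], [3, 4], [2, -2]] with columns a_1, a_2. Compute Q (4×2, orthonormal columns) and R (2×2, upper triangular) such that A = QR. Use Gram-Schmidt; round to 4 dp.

e_1 = a_1/‖a_1‖ = (0, 3, 3, 2)/4.6904 = (0.0000, 0.6396, 0.6396, 0.4264).
r_{12} = e_1·a_2 = 1.7056.
u_2 = a_2 − 1.7056·e_1 = (3.0000, -1.0909, 2.9091, -2.7273).
‖u_2‖ = 5.1079, so e_2 = (0.5873, -0.2136, 0.5695, -0.5339).

Q = [[0.0000, 0.5873], [0.6396, -0.2136], [0.6396, 0.5695], [0.4264, -0.5339]], R = [[4.6904, 1.7056], [0.0000, 5.1079]]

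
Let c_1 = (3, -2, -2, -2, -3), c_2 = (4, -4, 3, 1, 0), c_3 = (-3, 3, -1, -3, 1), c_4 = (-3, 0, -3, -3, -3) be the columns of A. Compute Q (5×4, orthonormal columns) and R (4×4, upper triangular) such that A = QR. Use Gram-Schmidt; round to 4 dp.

Q = [[0.5477, 0.4591, -0.0157, -0.6960], [-0.3651, -0.5247, 0.0353, -0.5858], [-0.3651, 0.6230, 0.3614, 0.1704], [-0.3651, 0.2951, -0.8798, -0.0706], [-0.5477, 0.1967, 0.3064, -0.3720]], R = [[5.4772, 2.1909, -1.8257, 2.1909], [0.0000, 6.0992, -4.2629, -4.7219], [0.0000, 0.0000, 2.7376, 0.6834], [0.0000, 0.0000, 0.0000, 2.9045]]

c_1 = (3, -2, -2, -2, -3); ‖c_1‖ = 5.4772, so q_1 = (0.5477, -0.3651, -0.3651, -0.3651, -0.5477).
q_1·c_2 = 0.5477·4 + (-0.3651)·(-4) + (-0.3651)·3 + (-0.3651)·1 + (-0.5477)·0 = 2.1909.
u_2 = c_2 − 2.1909·q_1 = (2.8000, -3.2000, 3.8000, 1.8000, 1.2000).
‖u_2‖ = 6.0992, so q_2 = (0.4591, -0.5247, 0.6230, 0.2951, 0.1967).
q_1·c_3 = 0.5477·(-3) + (-0.3651)·3 + (-0.3651)·(-1) + (-0.3651)·(-3) + (-0.5477)·1 = -1.8257; q_2·c_3 = 0.4591·(-3) + (-0.5247)·3 + 0.6230·(-1) + 0.2951·(-3) + 0.1967·1 = -4.2629.
u_3 = c_3 + 1.8257·q_1 + 4.2629·q_2 = (-0.0430, 0.0968, 0.9892, -2.4086, 0.8387).
‖u_3‖ = 2.7376, so q_3 = (-0.0157, 0.0353, 0.3614, -0.8798, 0.3064).
q_1·c_4 = 0.5477·(-3) + (-0.3651)·0 + (-0.3651)·(-3) + (-0.3651)·(-3) + (-0.5477)·(-3) = 2.1909; q_2·c_4 = 0.4591·(-3) + (-0.5247)·0 + 0.6230·(-3) + 0.2951·(-3) + 0.1967·(-3) = -4.7219; q_3·c_4 = (-0.0157)·(-3) + 0.0353·0 + 0.3614·(-3) + (-0.8798)·(-3) + 0.3064·(-3) = 0.6834.
u_4 = c_4 − 2.1909·q_1 + 4.7219·q_2 − 0.6834·q_3 = (-2.0215, -1.7016, 0.4950, -0.2052, -1.0803).
‖u_4‖ = 2.9045, so q_4 = (-0.6960, -0.5858, 0.1704, -0.0706, -0.3720).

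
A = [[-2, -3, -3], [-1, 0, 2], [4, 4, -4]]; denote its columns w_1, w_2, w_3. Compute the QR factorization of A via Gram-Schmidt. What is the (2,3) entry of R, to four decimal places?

r_{23} = 3.9873

w_1 = (-2, -1, 4); ‖w_1‖ = 4.5826, so q_1 = (-0.4364, -0.2182, 0.8729).
q_1·w_2 = (-0.4364)·(-3) + (-0.2182)·0 + 0.8729·4 = 4.8008.
u_2 = w_2 − 4.8008·q_1 = (-0.9048, 1.0476, -0.1905).
‖u_2‖ = 1.3973, so q_2 = (-0.6475, 0.7498, -0.1363).
r_{23} = q_2·w_3 = 3.9873.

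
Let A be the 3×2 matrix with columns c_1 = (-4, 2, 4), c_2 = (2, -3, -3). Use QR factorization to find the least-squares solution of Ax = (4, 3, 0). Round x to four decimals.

x = (-2.1207, -2.5517)

q_1 = c_1/‖c_1‖ = (-4, 2, 4)/6.0000 = (-0.6667, 0.3333, 0.6667).
r_{12} = q_1·c_2 = -4.3333.
u_2 = c_2 + 4.3333·q_1 = (-0.8889, -1.5556, -0.1111).
‖u_2‖ = 1.7951, so q_2 = (-0.4952, -0.8666, -0.0619).
Qᵀb = (-1.6667, -4.5805).
Back-substitute: x_2 = -4.5805/1.7951 = -2.5517.
x_1 = (-1.6667 + 4.3333·(-2.5517))/6.0000 = -2.1207.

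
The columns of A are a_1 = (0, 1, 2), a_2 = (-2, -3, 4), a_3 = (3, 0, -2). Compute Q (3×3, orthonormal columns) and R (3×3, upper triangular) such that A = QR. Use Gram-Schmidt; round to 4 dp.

a_1 = (0, 1, 2); ‖a_1‖ = 2.2361, so q_1 = (0.0000, 0.4472, 0.8944).
q_1·a_2 = 0.0000·(-2) + 0.4472·(-3) + 0.8944·4 = 2.2361.
u_2 = a_2 − 2.2361·q_1 = (-2.0000, -4.0000, 2.0000).
‖u_2‖ = 4.8990, so q_2 = (-0.4082, -0.8165, 0.4082).
q_1·a_3 = 0.0000·3 + 0.4472·0 + 0.8944·(-2) = -1.7889; q_2·a_3 = (-0.4082)·3 + (-0.8165)·0 + 0.4082·(-2) = -2.0412.
u_3 = a_3 + 1.7889·q_1 + 2.0412·q_2 = (2.1667, -0.8667, 0.4333).
‖u_3‖ = 2.3735, so q_3 = (0.9129, -0.3651, 0.1826).

Q = [[0.0000, -0.4082, 0.9129], [0.4472, -0.8165, -0.3651], [0.8944, 0.4082, 0.1826]], R = [[2.2361, 2.2361, -1.7889], [0.0000, 4.8990, -2.0412], [0.0000, 0.0000, 2.3735]]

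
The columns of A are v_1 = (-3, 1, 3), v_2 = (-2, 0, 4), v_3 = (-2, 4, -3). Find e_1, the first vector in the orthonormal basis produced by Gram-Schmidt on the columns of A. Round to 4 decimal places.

e_1 = (-0.6882, 0.2294, 0.6882)

e_1 = v_1/‖v_1‖ = (-3, 1, 3)/4.3589 = (-0.6882, 0.2294, 0.6882).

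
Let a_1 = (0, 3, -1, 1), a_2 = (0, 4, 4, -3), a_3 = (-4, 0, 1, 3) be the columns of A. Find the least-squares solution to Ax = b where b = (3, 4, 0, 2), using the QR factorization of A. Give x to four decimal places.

x = (1.3112, 0.0446, -0.3231)

q_1 = a_1/‖a_1‖ = (0, 3, -1, 1)/3.3166 = (0.0000, 0.9045, -0.3015, 0.3015).
r_{12} = q_1·a_2 = 1.5076.
u_2 = a_2 − 1.5076·q_1 = (0.0000, 2.6364, 4.4545, -3.4545).
‖u_2‖ = 6.2231, so q_2 = (0.0000, 0.4236, 0.7158, -0.5551).
r_{13} = q_1·a_3 = 0.6030; r_{23} = q_2·a_3 = -0.9495.
u_3 = a_3 − 0.6030·q_1 + 0.9495·q_2 = (-4.0000, -0.1432, 1.8615, 2.2911).
‖u_3‖ = 4.9734, so q_3 = (-0.8043, -0.0288, 0.3743, 0.4607).
Qᵀb = (4.2212, 0.5843, -1.6067).
Back-substitute: x_3 = -1.6067/4.9734 = -0.3231.
x_2 = (0.5843 + 0.9495·(-0.3231))/6.2231 = 0.0446.
x_1 = (4.2212 − 1.5076·0.0446 − 0.6030·(-0.3231))/3.3166 = 1.3112.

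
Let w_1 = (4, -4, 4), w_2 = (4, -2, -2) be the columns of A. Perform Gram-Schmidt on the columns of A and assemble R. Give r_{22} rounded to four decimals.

r_{22} = 4.3205

w_1 = (4, -4, 4); ‖w_1‖ = 6.9282, so e_1 = (0.5774, -0.5774, 0.5774).
e_1·w_2 = 0.5774·4 + (-0.5774)·(-2) + 0.5774·(-2) = 2.3094.
u_2 = w_2 − 2.3094·e_1 = (2.6667, -0.6667, -3.3333).
r_{22} = ‖u_2‖ = 4.3205.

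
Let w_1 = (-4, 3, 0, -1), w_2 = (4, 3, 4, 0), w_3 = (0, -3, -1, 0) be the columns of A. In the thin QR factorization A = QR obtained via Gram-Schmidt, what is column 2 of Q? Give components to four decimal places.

q_1 = w_1/‖w_1‖ = (-4, 3, 0, -1)/5.0990 = (-0.7845, 0.5883, 0.0000, -0.1961).
r_{12} = q_1·w_2 = -1.3728.
u_2 = w_2 + 1.3728·q_1 = (2.9231, 3.8077, 4.0000, -0.2692).
‖u_2‖ = 6.2542, so q_2 = (0.4674, 0.6088, 0.6396, -0.0430).

q_2 = (0.4674, 0.6088, 0.6396, -0.0430)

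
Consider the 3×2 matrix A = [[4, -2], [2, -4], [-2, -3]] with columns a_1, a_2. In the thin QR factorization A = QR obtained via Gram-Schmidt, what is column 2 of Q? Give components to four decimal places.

q_2 = (-0.0669, -0.6355, -0.7692)

q_1 = a_1/‖a_1‖ = (4, 2, -2)/4.8990 = (0.8165, 0.4082, -0.4082).
r_{12} = q_1·a_2 = -2.0412.
u_2 = a_2 + 2.0412·q_1 = (-0.3333, -3.1667, -3.8333).
‖u_2‖ = 4.9833, so q_2 = (-0.0669, -0.6355, -0.7692).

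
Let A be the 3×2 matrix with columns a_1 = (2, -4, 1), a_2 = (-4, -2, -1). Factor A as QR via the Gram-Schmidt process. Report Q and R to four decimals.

a_1 = (2, -4, 1); ‖a_1‖ = 4.5826, so q_1 = (0.4364, -0.8729, 0.2182).
q_1·a_2 = 0.4364·(-4) + (-0.8729)·(-2) + 0.2182·(-1) = -0.2182.
u_2 = a_2 + 0.2182·q_1 = (-3.9048, -2.1905, -0.9524).
‖u_2‖ = 4.5774, so q_2 = (-0.8531, -0.4785, -0.2081).

Q = [[0.4364, -0.8531], [-0.8729, -0.4785], [0.2182, -0.2081]], R = [[4.5826, -0.2182], [0.0000, 4.5774]]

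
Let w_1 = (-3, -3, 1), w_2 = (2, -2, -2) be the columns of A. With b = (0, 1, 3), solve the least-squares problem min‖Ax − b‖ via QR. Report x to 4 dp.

w_1 = (-3, -3, 1); ‖w_1‖ = 4.3589, so q_1 = (-0.6882, -0.6882, 0.2294).
q_1·w_2 = (-0.6882)·2 + (-0.6882)·(-2) + 0.2294·(-2) = -0.4588.
u_2 = w_2 + 0.4588·q_1 = (1.6842, -2.3158, -1.8947).
‖u_2‖ = 3.4336, so q_2 = (0.4905, -0.6745, -0.5518).
Qᵀb = (0.0000, -2.3299).
Back-substitute: x_2 = -2.3299/3.4336 = -0.6786.
x_1 = (0.0000 + 0.4588·(-0.6786))/4.3589 = -0.0714.

x = (-0.0714, -0.6786)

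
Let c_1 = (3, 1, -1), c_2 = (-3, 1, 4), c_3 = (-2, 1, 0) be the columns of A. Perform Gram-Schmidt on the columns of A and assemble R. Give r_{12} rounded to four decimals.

r_{12} = -3.6181

c_1 = (3, 1, -1); ‖c_1‖ = 3.3166, so e_1 = (0.9045, 0.3015, -0.3015).
r_{12} = e_1·c_2 = -3.6181.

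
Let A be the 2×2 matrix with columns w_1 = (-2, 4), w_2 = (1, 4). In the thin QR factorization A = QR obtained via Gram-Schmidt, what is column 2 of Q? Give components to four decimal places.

e_1 = w_1/‖w_1‖ = (-2, 4)/4.4721 = (-0.4472, 0.8944).
r_{12} = e_1·w_2 = 3.1305.
u_2 = w_2 − 3.1305·e_1 = (2.4000, 1.2000).
‖u_2‖ = 2.6833, so e_2 = (0.8944, 0.4472).

e_2 = (0.8944, 0.4472)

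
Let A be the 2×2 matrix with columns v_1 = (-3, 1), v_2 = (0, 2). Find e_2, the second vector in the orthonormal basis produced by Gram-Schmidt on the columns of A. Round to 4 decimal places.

e_2 = (0.3162, 0.9487)

v_1 = (-3, 1); ‖v_1‖ = 3.1623, so e_1 = (-0.9487, 0.3162).
e_1·v_2 = (-0.9487)·0 + 0.3162·2 = 0.6325.
u_2 = v_2 − 0.6325·e_1 = (0.6000, 1.8000).
‖u_2‖ = 1.8974, so e_2 = (0.3162, 0.9487).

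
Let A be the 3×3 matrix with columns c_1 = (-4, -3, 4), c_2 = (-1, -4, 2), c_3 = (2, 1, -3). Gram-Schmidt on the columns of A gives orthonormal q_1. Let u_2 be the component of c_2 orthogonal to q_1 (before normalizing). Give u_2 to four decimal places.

c_1 = (-4, -3, 4); ‖c_1‖ = 6.4031, so q_1 = (-0.6247, -0.4685, 0.6247).
q_1·c_2 = (-0.6247)·(-1) + (-0.4685)·(-4) + 0.6247·2 = 3.7482.
u_2 = c_2 − 3.7482·q_1 = (1.3415, -2.2439, -0.3415).

u_2 = (1.3415, -2.2439, -0.3415)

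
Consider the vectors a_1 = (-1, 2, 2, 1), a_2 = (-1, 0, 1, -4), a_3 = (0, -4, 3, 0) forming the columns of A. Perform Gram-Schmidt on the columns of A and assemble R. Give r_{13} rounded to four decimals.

r_{13} = -0.6325

a_1 = (-1, 2, 2, 1); ‖a_1‖ = 3.1623, so e_1 = (-0.3162, 0.6325, 0.6325, 0.3162).
r_{13} = e_1·a_3 = -0.6325.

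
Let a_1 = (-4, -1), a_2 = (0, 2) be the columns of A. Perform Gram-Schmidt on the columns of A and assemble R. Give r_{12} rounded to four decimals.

a_1 = (-4, -1); ‖a_1‖ = 4.1231, so q_1 = (-0.9701, -0.2425).
r_{12} = q_1·a_2 = -0.4851.

r_{12} = -0.4851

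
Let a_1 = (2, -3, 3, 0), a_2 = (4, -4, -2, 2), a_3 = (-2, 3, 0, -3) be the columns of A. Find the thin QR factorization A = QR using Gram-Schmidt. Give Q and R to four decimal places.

Q = [[0.4264, 0.4891, 0.3591], [-0.6396, -0.3750, 0.0171], [0.6396, -0.7011, -0.2223], [0.0000, 0.3587, -0.9063]], R = [[4.6904, 2.9848, -2.7716], [0.0000, 5.5759, -3.1793], [0.0000, 0.0000, 2.0520]]

a_1 = (2, -3, 3, 0); ‖a_1‖ = 4.6904, so q_1 = (0.4264, -0.6396, 0.6396, 0.0000).
q_1·a_2 = 0.4264·4 + (-0.6396)·(-4) + 0.6396·(-2) + 0.0000·2 = 2.9848.
u_2 = a_2 − 2.9848·q_1 = (2.7273, -2.0909, -3.9091, 2.0000).
‖u_2‖ = 5.5759, so q_2 = (0.4891, -0.3750, -0.7011, 0.3587).
q_1·a_3 = 0.4264·(-2) + (-0.6396)·3 + 0.6396·0 + 0.0000·(-3) = -2.7716; q_2·a_3 = 0.4891·(-2) + (-0.3750)·3 + (-0.7011)·0 + 0.3587·(-3) = -3.1793.
u_3 = a_3 + 2.7716·q_1 + 3.1793·q_2 = (0.7368, 0.0351, -0.4561, -1.8596).
‖u_3‖ = 2.0520, so q_3 = (0.3591, 0.0171, -0.2223, -0.9063).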